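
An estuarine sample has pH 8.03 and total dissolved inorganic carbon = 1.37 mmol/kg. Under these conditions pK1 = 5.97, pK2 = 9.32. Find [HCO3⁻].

[HCO3⁻] = 1.29 mmol/kg

α₁ = 1 / (1 + [H⁺]/K1 + K2/[H⁺]) = 1 / (1 + 10^-2.06 + 10^-1.29)
   = 1 / (1 + 0.0087096 + 0.051286) = 1/1.0600 = 0.9434
[HCO3⁻] = α₁ × DIC = 0.9434 × 1.37 = 1.29 mmol/kg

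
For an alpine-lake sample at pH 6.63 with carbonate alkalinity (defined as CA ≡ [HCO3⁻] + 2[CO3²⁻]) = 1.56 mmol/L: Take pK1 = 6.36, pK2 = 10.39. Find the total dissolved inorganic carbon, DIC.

DIC = 2.40 mmol/L

CA = [HCO3⁻] + 2[CO3²⁻] = (α₁ + 2α₂)·DIC
At pH 6.63: [H⁺]/K1 = 10^-0.27 = 0.53703, K2/[H⁺] = 10^-3.76 = 0.00017378
α₁ = 1/(1 + 0.53703 + 0.00017378) = 1/1.5372 = 0.6505; α₂ = α₁·K2/[H⁺] = 0.0001130
α₁ + 2α₂ = 0.6508
DIC = CA / (α₁ + 2α₂) = 1.56 / 0.6508 = 2.40 mmol/L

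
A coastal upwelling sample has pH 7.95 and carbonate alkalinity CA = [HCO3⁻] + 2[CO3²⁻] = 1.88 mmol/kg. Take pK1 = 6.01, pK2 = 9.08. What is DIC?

CA = [HCO3⁻] + 2[CO3²⁻] = (α₁ + 2α₂)·DIC
At pH 7.95: [H⁺]/K1 = 10^-1.94 = 0.011482, K2/[H⁺] = 10^-1.13 = 0.074131
α₁ = 1/(1 + 0.011482 + 0.074131) = 1/1.0856 = 0.9211; α₂ = α₁·K2/[H⁺] = 0.06828
α₁ + 2α₂ = 1.0577
DIC = CA / (α₁ + 2α₂) = 1.88 / 1.0577 = 1.78 mmol/kg

DIC = 1.78 mmol/kg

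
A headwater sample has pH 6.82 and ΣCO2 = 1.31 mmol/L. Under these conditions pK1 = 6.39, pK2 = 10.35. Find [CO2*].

[CO2*] = 0.355 mmol/L

α₀ = 1 / (1 + K1/[H⁺] + K1K2/[H⁺]²) = 1 / (1 + 10^+0.43 + 10^-3.10)
   = 1 / (1 + 2.6915 + 0.00079433) = 1/3.6923 = 0.2708
[CO2*] = α₀ × DIC = 0.2708 × 1.31 = 0.355 mmol/L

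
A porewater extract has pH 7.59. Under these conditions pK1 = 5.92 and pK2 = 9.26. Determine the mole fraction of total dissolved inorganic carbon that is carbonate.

α₂ = 1 / (1 + [H⁺]/K2 + [H⁺]²/(K1K2)) = 1 / (1 + 10^+1.67 + 10^+0.00)
   = 1 / (1 + 46.774 + 1.0000) = 1/48.774 = 0.02050

α₂ = 0.0205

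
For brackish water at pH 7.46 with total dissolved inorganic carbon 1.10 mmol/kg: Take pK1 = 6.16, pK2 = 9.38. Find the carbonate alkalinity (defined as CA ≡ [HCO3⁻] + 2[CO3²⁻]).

CA = [HCO3⁻] + 2[CO3²⁻] = (α₁ + 2α₂)·DIC
At pH 7.46: [H⁺]/K1 = 10^-1.30 = 0.050119, K2/[H⁺] = 10^-1.92 = 0.012023
α₁ = 1/(1 + 0.050119 + 0.012023) = 1/1.0621 = 0.9415; α₂ = α₁·K2/[H⁺] = 0.01132
α₁ + 2α₂ = 0.9641
CA = 0.9641 × 1.10 = 1.06 mmol/kg

CA = 1.06 mmol/kg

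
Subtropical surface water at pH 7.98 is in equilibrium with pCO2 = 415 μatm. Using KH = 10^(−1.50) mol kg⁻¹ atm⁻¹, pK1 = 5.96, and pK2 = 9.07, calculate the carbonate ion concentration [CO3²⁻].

[CO2*] = KH · pCO2 = 10^(−1.50) × 415×10^-6 = 1.312×10^-5 mol/kg
α₀ = 1/(1 + K1/[H⁺] + K1K2/[H⁺]²) = 1/(1 + 10^+2.02 + 10^+0.93) = 0.008755
DIC = [CO2*]/α₀ = 1.312×10^-5 / 0.008755 = 1.499 mmol/kg
[CO3²⁻] = α₂·DIC; α₂ = 0.07451, so [CO3²⁻] = 0.07451 × 1.499 = 0.112 mmol/kg

[CO3²⁻] = 0.112 mmol/kg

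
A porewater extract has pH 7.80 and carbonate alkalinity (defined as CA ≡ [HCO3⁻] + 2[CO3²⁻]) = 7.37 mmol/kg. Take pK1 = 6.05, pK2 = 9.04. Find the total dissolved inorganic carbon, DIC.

CA = [HCO3⁻] + 2[CO3²⁻] = (α₁ + 2α₂)·DIC
At pH 7.80: [H⁺]/K1 = 10^-1.75 = 0.017783, K2/[H⁺] = 10^-1.24 = 0.057544
α₁ = 1/(1 + 0.017783 + 0.057544) = 1/1.0753 = 0.9299; α₂ = α₁·K2/[H⁺] = 0.05351
α₁ + 2α₂ = 1.0370
DIC = CA / (α₁ + 2α₂) = 7.37 / 1.0370 = 7.11 mmol/kg

DIC = 7.11 mmol/kg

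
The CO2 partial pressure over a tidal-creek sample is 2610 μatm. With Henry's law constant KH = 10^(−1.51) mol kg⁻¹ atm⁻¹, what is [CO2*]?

[CO2*] = 80.7 μmol/kg

KH = 10^(−1.51) = 3.090×10^-2 mol kg⁻¹ atm⁻¹
[CO2*] = KH · pCO2 = 3.090×10^-2 × 2610×10^-6 atm = 8.07×10^-5 mol/kg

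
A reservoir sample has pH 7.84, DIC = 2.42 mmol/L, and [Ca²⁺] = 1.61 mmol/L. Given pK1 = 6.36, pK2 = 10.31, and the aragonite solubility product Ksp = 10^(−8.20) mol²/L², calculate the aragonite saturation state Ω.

α₂ = 1 / (1 + [H⁺]/K2 + [H⁺]²/(K1K2)) = 1 / (1 + 10^+2.47 + 10^+0.99)
   = 1 / (1 + 295.12 + 9.7724) = 1/305.89 = 0.003269
[CO3²⁻] = α₂ × DIC = 0.003269 × 2.42 = 0.007911 mmol/L = 7.911 μmol/L
Ksp = 10^(−8.20) = 6.310×10^-9
Ω = [Ca²⁺][CO3²⁻]/Ksp = (1.61×10^-3)(7.911×10^-6) / 6.310×10^-9 = 2.02

Ω = 2.02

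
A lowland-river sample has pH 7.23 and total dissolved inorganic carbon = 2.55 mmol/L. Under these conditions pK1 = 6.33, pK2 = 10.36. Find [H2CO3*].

α₀ = 1 / (1 + K1/[H⁺] + K1K2/[H⁺]²) = 1 / (1 + 10^+0.90 + 10^-2.23)
   = 1 / (1 + 7.9433 + 0.0058884) = 1/8.9492 = 0.1117
[CO2*] = α₀ × DIC = 0.1117 × 2.55 = 0.285 mmol/L

[CO2*] = 0.285 mmol/L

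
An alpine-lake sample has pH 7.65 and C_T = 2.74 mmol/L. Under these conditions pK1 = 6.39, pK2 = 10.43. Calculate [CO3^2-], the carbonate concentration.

α₂ = 1 / (1 + [H⁺]/K2 + [H⁺]²/(K1K2)) = 1 / (1 + 10^+2.78 + 10^+1.52)
   = 1 / (1 + 602.56 + 33.113) = 1/636.67 = 0.001571
[CO3²⁻] = α₂ × DIC = 0.001571 × 2.74 = 0.00430 mmol/L = 4.30 μmol/L

[CO3²⁻] = 4.30 μmol/L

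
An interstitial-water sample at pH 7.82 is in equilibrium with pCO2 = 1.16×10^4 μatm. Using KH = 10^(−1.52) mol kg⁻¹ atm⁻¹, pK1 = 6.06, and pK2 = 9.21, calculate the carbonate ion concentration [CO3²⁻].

[CO3²⁻] = 0.821 mmol/kg

[CO2*] = KH · pCO2 = 10^(−1.52) × 1.16×10^4×10^-6 = 3.503×10^-4 mol/kg
α₀ = 1/(1 + K1/[H⁺] + K1K2/[H⁺]²) = 1/(1 + 10^+1.76 + 10^+0.37) = 0.01642
DIC = [CO2*]/α₀ = 3.503×10^-4 / 0.01642 = 21.33 mmol/kg
[CO3²⁻] = α₂·DIC; α₂ = 0.03850, so [CO3²⁻] = 0.03850 × 21.33 = 0.821 mmol/kg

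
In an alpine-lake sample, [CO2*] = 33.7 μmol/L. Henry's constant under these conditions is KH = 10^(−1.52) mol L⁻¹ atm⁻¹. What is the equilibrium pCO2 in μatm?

KH = 10^(−1.52) = 3.020×10^-2 mol L⁻¹ atm⁻¹
pCO2 = [CO2*]/KH = 33.7×10^-6 / 3.020×10^-2 = 1.12×10^-3 atm = 1120 μatm

pCO2 = 1120 μatm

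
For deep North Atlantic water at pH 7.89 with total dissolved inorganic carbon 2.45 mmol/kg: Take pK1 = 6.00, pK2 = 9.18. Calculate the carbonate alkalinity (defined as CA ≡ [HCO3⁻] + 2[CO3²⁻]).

CA = [HCO3⁻] + 2[CO3²⁻] = (α₁ + 2α₂)·DIC
At pH 7.89: [H⁺]/K1 = 10^-1.89 = 0.012882, K2/[H⁺] = 10^-1.29 = 0.051286
α₁ = 1/(1 + 0.012882 + 0.051286) = 1/1.0642 = 0.9397; α₂ = α₁·K2/[H⁺] = 0.04819
α₁ + 2α₂ = 1.0361
CA = 1.0361 × 2.45 = 2.54 mmol/kg

CA = 2.54 mmol/kg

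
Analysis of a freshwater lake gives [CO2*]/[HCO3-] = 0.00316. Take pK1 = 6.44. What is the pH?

pH = 8.94

From K1 = [H⁺][HCO3-]/[CO2*]:  pH = pK1 − log₁₀([CO2*]/[HCO3-])
log₁₀(0.00316) = -2.500
pH = 6.44 − (-2.500) = 8.94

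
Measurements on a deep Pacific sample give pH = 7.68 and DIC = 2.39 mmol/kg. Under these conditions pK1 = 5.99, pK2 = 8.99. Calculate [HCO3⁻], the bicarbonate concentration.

α₁ = 1 / (1 + [H⁺]/K1 + K2/[H⁺]) = 1 / (1 + 10^-1.69 + 10^-1.31)
   = 1 / (1 + 0.020417 + 0.048978) = 1/1.0694 = 0.9351
[HCO3⁻] = α₁ × DIC = 0.9351 × 2.39 = 2.23 mmol/kg

[HCO3⁻] = 2.23 mmol/kg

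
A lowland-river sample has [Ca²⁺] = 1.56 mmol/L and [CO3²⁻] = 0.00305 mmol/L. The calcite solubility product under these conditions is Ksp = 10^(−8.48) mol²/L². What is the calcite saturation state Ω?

Ksp = 10^(−8.48) = 3.311×10^-9
Ω = [Ca²⁺][CO3²⁻]/Ksp = (1.56×10^-3)(0.00305×10^-3) / 3.311×10^-9 = 1.44

Ω = 1.44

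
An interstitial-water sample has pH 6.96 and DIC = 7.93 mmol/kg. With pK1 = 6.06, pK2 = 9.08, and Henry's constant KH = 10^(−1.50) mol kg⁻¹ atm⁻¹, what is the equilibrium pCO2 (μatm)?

pCO2 = 2.79×10^4 μatm

α₀ = 1 / (1 + K1/[H⁺] + K1K2/[H⁺]²) = 1 / (1 + 10^+0.90 + 10^-1.22)
   = 1 / (1 + 7.9433 + 0.060256) = 1/9.0035 = 0.1111
[CO2*] = α₀ × DIC = 0.1111 × 7.93 = 0.8808 mmol/kg
pCO2 = [CO2*]/KH = 8.808×10^-4 / 3.162×10^-2 = 2.79×10^4 μatm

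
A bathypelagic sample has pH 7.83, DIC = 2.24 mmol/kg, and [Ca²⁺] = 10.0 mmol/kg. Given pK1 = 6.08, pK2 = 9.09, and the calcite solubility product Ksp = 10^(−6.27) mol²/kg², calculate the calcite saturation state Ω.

Ω = 2.14

α₂ = 1 / (1 + [H⁺]/K2 + [H⁺]²/(K1K2)) = 1 / (1 + 10^+1.26 + 10^-0.49)
   = 1 / (1 + 18.197 + 0.32359) = 1/19.521 = 0.05123
[CO3²⁻] = α₂ × DIC = 0.05123 × 2.24 = 0.1148 mmol/kg
Ksp = 10^(−6.27) = 5.370×10^-7
Ω = [Ca²⁺][CO3²⁻]/Ksp = (10.0×10^-3)(1.148×10^-4) / 5.370×10^-7 = 2.14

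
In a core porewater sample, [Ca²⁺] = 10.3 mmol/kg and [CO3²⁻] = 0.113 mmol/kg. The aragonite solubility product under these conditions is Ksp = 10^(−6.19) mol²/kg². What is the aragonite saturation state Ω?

Ω = 1.80

Ksp = 10^(−6.19) = 6.457×10^-7
Ω = [Ca²⁺][CO3²⁻]/Ksp = (10.3×10^-3)(0.113×10^-3) / 6.457×10^-7 = 1.80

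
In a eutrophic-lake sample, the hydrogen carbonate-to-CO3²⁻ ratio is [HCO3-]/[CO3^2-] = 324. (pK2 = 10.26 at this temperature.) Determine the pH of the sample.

pH = 7.75

From K2 = [H⁺][CO3^2-]/[HCO3-]:  pH = pK2 − log₁₀([HCO3-]/[CO3^2-])
log₁₀(324) = +2.511
pH = 10.26 − (+2.511) = 7.75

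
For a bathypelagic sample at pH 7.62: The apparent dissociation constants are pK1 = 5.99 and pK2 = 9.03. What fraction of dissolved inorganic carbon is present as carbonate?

α₂ = 0.0366

α₂ = 1 / (1 + [H⁺]/K2 + [H⁺]²/(K1K2)) = 1 / (1 + 10^+1.41 + 10^-0.22)
   = 1 / (1 + 25.704 + 0.60256) = 1/27.307 = 0.03662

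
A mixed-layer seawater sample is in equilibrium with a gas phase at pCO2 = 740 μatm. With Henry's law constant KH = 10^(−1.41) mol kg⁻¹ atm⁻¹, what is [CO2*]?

[CO2*] = 28.8 μmol/kg

KH = 10^(−1.41) = 3.890×10^-2 mol kg⁻¹ atm⁻¹
[CO2*] = KH · pCO2 = 3.890×10^-2 × 740×10^-6 atm = 2.88×10^-5 mol/kg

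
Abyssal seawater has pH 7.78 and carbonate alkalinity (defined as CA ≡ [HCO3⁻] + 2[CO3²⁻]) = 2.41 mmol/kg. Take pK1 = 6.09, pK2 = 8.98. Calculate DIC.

CA = [HCO3⁻] + 2[CO3²⁻] = (α₁ + 2α₂)·DIC
At pH 7.78: [H⁺]/K1 = 10^-1.69 = 0.020417, K2/[H⁺] = 10^-1.20 = 0.063096
α₁ = 1/(1 + 0.020417 + 0.063096) = 1/1.0835 = 0.9229; α₂ = α₁·K2/[H⁺] = 0.05823
α₁ + 2α₂ = 1.0394
DIC = CA / (α₁ + 2α₂) = 2.41 / 1.0394 = 2.32 mmol/kg

DIC = 2.32 mmol/kg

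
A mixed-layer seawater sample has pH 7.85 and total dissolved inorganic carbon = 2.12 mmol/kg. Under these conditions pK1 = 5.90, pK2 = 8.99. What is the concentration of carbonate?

α₂ = 1 / (1 + [H⁺]/K2 + [H⁺]²/(K1K2)) = 1 / (1 + 10^+1.14 + 10^-0.81)
   = 1 / (1 + 13.804 + 0.15488) = 1/14.959 = 0.06685
[CO3²⁻] = α₂ × DIC = 0.06685 × 2.12 = 0.142 mmol/kg

[CO3²⁻] = 0.142 mmol/kg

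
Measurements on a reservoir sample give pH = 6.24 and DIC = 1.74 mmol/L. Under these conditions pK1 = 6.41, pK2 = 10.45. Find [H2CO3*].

[CO2*] = 1.04 mmol/L

α₀ = 1 / (1 + K1/[H⁺] + K1K2/[H⁺]²) = 1 / (1 + 10^-0.17 + 10^-4.38)
   = 1 / (1 + 0.67608 + 4.1687×10^-5) = 1/1.6761 = 0.5966
[CO2*] = α₀ × DIC = 0.5966 × 1.74 = 1.04 mmol/L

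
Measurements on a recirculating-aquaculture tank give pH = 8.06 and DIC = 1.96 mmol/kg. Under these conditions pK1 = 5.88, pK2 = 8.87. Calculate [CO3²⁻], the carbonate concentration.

α₂ = 1 / (1 + [H⁺]/K2 + [H⁺]²/(K1K2)) = 1 / (1 + 10^+0.81 + 10^-1.37)
   = 1 / (1 + 6.4565 + 0.042658) = 1/7.4992 = 0.1333
[CO3²⁻] = α₂ × DIC = 0.1333 × 1.96 = 0.261 mmol/kg

[CO3²⁻] = 0.261 mmol/kg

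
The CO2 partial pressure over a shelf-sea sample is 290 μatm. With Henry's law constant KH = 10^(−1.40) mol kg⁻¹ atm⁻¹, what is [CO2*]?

[CO2*] = 11.5 μmol/kg

KH = 10^(−1.40) = 3.981×10^-2 mol kg⁻¹ atm⁻¹
[CO2*] = KH · pCO2 = 3.981×10^-2 × 290×10^-6 atm = 1.15×10^-5 mol/kg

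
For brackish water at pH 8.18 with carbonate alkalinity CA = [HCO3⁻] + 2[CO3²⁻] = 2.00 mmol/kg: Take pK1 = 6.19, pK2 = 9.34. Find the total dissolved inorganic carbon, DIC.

DIC = 1.90 mmol/kg

CA = [HCO3⁻] + 2[CO3²⁻] = (α₁ + 2α₂)·DIC
At pH 8.18: [H⁺]/K1 = 10^-1.99 = 0.010233, K2/[H⁺] = 10^-1.16 = 0.069183
α₁ = 1/(1 + 0.010233 + 0.069183) = 1/1.0794 = 0.9264; α₂ = α₁·K2/[H⁺] = 0.06409
α₁ + 2α₂ = 1.0546
DIC = CA / (α₁ + 2α₂) = 2.00 / 1.0546 = 1.90 mmol/kg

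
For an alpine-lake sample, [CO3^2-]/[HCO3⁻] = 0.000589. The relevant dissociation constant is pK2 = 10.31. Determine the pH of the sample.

From K2 = [H⁺][CO3^2-]/[HCO3⁻]:  pH = pK2 + log₁₀([CO3^2-]/[HCO3⁻])
log₁₀(0.000589) = -3.230
pH = 10.31 + (-3.230) = 7.08

pH = 7.08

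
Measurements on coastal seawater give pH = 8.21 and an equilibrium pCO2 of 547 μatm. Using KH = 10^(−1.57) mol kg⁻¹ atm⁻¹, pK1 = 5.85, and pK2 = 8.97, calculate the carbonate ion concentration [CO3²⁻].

[CO3²⁻] = 0.586 mmol/kg

[CO2*] = KH · pCO2 = 10^(−1.57) × 547×10^-6 = 1.472×10^-5 mol/kg
α₀ = 1/(1 + K1/[H⁺] + K1K2/[H⁺]²) = 1/(1 + 10^+2.36 + 10^+1.60) = 0.003705
DIC = [CO2*]/α₀ = 1.472×10^-5 / 0.003705 = 3.974 mmol/kg
[CO3²⁻] = α₂·DIC; α₂ = 0.1475, so [CO3²⁻] = 0.1475 × 3.974 = 0.586 mmol/kg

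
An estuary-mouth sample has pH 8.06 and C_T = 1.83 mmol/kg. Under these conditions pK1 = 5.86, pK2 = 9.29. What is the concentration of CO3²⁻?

[CO3²⁻] = 0.101 mmol/kg

α₂ = 1 / (1 + [H⁺]/K2 + [H⁺]²/(K1K2)) = 1 / (1 + 10^+1.23 + 10^-0.97)
   = 1 / (1 + 16.982 + 0.10715) = 1/18.090 = 0.05528
[CO3²⁻] = α₂ × DIC = 0.05528 × 1.83 = 0.101 mmol/kg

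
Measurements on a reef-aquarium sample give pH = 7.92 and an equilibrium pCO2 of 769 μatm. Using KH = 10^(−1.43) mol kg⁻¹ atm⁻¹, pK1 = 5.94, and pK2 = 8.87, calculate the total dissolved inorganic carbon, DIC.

[CO2*] = KH · pCO2 = 10^(−1.43) × 769×10^-6 = 2.857×10^-5 mol/kg
α₀ = 1/(1 + K1/[H⁺] + K1K2/[H⁺]²) = 1/(1 + 10^+1.98 + 10^+1.03) = 0.009327
DIC = [CO2*]/α₀ = 2.857×10^-5 / 0.009327 = 3.06 mmol/kg

DIC = 3.06 mmol/kg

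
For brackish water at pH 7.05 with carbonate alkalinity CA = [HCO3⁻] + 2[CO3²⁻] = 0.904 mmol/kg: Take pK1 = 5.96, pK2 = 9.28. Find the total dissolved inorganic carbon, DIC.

CA = [HCO3⁻] + 2[CO3²⁻] = (α₁ + 2α₂)·DIC
At pH 7.05: [H⁺]/K1 = 10^-1.09 = 0.081283, K2/[H⁺] = 10^-2.23 = 0.0058884
α₁ = 1/(1 + 0.081283 + 0.0058884) = 1/1.0872 = 0.9198; α₂ = α₁·K2/[H⁺] = 0.005416
α₁ + 2α₂ = 0.9307
DIC = CA / (α₁ + 2α₂) = 0.904 / 0.9307 = 0.971 mmol/kg

DIC = 0.971 mmol/kg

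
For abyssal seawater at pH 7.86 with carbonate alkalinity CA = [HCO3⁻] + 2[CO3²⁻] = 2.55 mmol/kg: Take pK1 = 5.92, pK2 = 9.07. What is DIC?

DIC = 2.44 mmol/kg

CA = [HCO3⁻] + 2[CO3²⁻] = (α₁ + 2α₂)·DIC
At pH 7.86: [H⁺]/K1 = 10^-1.94 = 0.011482, K2/[H⁺] = 10^-1.21 = 0.061660
α₁ = 1/(1 + 0.011482 + 0.061660) = 1/1.0731 = 0.9318; α₂ = α₁·K2/[H⁺] = 0.05746
α₁ + 2α₂ = 1.0468
DIC = CA / (α₁ + 2α₂) = 2.55 / 1.0468 = 2.44 mmol/kg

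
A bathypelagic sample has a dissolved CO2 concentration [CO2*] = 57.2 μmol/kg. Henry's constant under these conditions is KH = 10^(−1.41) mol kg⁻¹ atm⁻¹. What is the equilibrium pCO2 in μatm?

pCO2 = 1470 μatm

KH = 10^(−1.41) = 3.890×10^-2 mol kg⁻¹ atm⁻¹
pCO2 = [CO2*]/KH = 57.2×10^-6 / 3.890×10^-2 = 1.47×10^-3 atm = 1470 μatm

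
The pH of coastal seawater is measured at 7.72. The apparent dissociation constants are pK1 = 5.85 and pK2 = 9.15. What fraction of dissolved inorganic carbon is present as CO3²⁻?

α₂ = 0.0354

α₂ = 1 / (1 + [H⁺]/K2 + [H⁺]²/(K1K2)) = 1 / (1 + 10^+1.43 + 10^-0.44)
   = 1 / (1 + 26.915 + 0.36308) = 1/28.278 = 0.03536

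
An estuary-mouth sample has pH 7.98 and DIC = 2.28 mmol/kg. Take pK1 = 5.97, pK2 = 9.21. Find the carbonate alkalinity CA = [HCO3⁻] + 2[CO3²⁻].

CA = 2.38 mmol/kg

CA = [HCO3⁻] + 2[CO3²⁻] = (α₁ + 2α₂)·DIC
At pH 7.98: [H⁺]/K1 = 10^-2.01 = 0.0097724, K2/[H⁺] = 10^-1.23 = 0.058884
α₁ = 1/(1 + 0.0097724 + 0.058884) = 1/1.0687 = 0.9358; α₂ = α₁·K2/[H⁺] = 0.05510
α₁ + 2α₂ = 1.0460
CA = 1.0460 × 2.28 = 2.38 mmol/kg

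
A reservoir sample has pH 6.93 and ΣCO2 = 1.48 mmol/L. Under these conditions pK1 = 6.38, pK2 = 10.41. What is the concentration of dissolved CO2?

α₀ = 1 / (1 + K1/[H⁺] + K1K2/[H⁺]²) = 1 / (1 + 10^+0.55 + 10^-2.93)
   = 1 / (1 + 3.5481 + 0.0011749) = 1/4.5493 = 0.2198
[CO2*] = α₀ × DIC = 0.2198 × 1.48 = 0.325 mmol/L

[CO2*] = 0.325 mmol/L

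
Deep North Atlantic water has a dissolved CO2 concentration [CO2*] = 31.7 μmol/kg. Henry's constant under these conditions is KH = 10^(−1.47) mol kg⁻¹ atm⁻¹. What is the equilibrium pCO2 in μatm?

pCO2 = 936 μatm

KH = 10^(−1.47) = 3.388×10^-2 mol kg⁻¹ atm⁻¹
pCO2 = [CO2*]/KH = 31.7×10^-6 / 3.388×10^-2 = 9.36×10^-4 atm = 936 μatm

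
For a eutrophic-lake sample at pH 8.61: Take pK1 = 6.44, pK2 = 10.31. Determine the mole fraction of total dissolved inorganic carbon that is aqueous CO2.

α₀ = 1 / (1 + K1/[H⁺] + K1K2/[H⁺]²) = 1 / (1 + 10^+2.17 + 10^+0.47)
   = 1 / (1 + 147.91 + 2.9512) = 1/151.86 = 0.006585

α₀ = 0.00658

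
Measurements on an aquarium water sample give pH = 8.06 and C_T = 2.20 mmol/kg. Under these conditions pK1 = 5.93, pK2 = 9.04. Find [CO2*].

[CO2*] = 14.7 μmol/kg

α₀ = 1 / (1 + K1/[H⁺] + K1K2/[H⁺]²) = 1 / (1 + 10^+2.13 + 10^+1.15)
   = 1 / (1 + 134.90 + 14.125) = 1/150.02 = 0.006666
[CO2*] = α₀ × DIC = 0.006666 × 2.20 = 0.0147 mmol/kg = 14.7 μmol/kg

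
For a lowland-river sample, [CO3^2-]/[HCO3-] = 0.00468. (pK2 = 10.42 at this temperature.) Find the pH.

pH = 8.09

From K2 = [H⁺][CO3^2-]/[HCO3-]:  pH = pK2 + log₁₀([CO3^2-]/[HCO3-])
log₁₀(0.00468) = -2.330
pH = 10.42 + (-2.330) = 8.09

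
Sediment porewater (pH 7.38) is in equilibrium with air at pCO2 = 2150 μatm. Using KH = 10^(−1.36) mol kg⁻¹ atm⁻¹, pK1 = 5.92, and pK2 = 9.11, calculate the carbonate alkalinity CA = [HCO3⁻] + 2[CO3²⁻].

[CO2*] = KH · pCO2 = 10^(−1.36) × 2150×10^-6 = 9.385×10^-5 mol/kg
α₀ = 1/(1 + K1/[H⁺] + K1K2/[H⁺]²) = 1/(1 + 10^+1.46 + 10^-0.27) = 0.03292
DIC = [CO2*]/α₀ = 9.385×10^-5 / 0.03292 = 2.851 mmol/kg
CA = (α₁ + 2α₂)·DIC = (0.9494 + 2×0.01768) × 2.851 = 2.81 mmol/kg

CA = 2.81 mmol/kg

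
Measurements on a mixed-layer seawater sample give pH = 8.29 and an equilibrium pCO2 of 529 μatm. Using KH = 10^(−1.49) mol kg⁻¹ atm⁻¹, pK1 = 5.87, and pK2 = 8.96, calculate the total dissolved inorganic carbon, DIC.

[CO2*] = KH · pCO2 = 10^(−1.49) × 529×10^-6 = 1.712×10^-5 mol/kg
α₀ = 1/(1 + K1/[H⁺] + K1K2/[H⁺]²) = 1/(1 + 10^+2.42 + 10^+1.75) = 0.003122
DIC = [CO2*]/α₀ = 1.712×10^-5 / 0.003122 = 5.48 mmol/kg

DIC = 5.48 mmol/kg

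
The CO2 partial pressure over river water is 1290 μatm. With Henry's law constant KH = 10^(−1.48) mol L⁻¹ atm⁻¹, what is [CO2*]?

[CO2*] = 42.7 μmol/L

KH = 10^(−1.48) = 3.311×10^-2 mol L⁻¹ atm⁻¹
[CO2*] = KH · pCO2 = 3.311×10^-2 × 1290×10^-6 atm = 4.27×10^-5 mol/L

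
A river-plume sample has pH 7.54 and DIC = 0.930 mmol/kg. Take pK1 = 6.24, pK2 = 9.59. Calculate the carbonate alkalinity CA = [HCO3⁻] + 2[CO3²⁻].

CA = [HCO3⁻] + 2[CO3²⁻] = (α₁ + 2α₂)·DIC
At pH 7.54: [H⁺]/K1 = 10^-1.30 = 0.050119, K2/[H⁺] = 10^-2.05 = 0.0089125
α₁ = 1/(1 + 0.050119 + 0.0089125) = 1/1.0590 = 0.9443; α₂ = α₁·K2/[H⁺] = 0.008416
α₁ + 2α₂ = 0.9611
CA = 0.9611 × 0.930 = 0.894 mmol/kg

CA = 0.894 mmol/kg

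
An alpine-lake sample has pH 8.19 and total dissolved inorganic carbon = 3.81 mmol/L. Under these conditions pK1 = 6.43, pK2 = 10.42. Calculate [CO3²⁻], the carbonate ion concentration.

α₂ = 1 / (1 + [H⁺]/K2 + [H⁺]²/(K1K2)) = 1 / (1 + 10^+2.23 + 10^+0.47)
   = 1 / (1 + 169.82 + 2.9512) = 1/173.78 = 0.005755
[CO3²⁻] = α₂ × DIC = 0.005755 × 3.81 = 0.0219 mmol/L

[CO3²⁻] = 0.0219 mmol/L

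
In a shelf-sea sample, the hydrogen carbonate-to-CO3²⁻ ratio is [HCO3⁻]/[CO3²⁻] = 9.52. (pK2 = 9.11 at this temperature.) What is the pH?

From K2 = [H⁺][CO3²⁻]/[HCO3⁻]:  pH = pK2 − log₁₀([HCO3⁻]/[CO3²⁻])
log₁₀(9.52) = +0.979
pH = 9.11 − (+0.979) = 8.13

pH = 8.13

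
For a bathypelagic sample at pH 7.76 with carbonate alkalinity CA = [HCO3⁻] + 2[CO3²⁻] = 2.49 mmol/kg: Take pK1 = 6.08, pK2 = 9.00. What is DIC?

CA = [HCO3⁻] + 2[CO3²⁻] = (α₁ + 2α₂)·DIC
At pH 7.76: [H⁺]/K1 = 10^-1.68 = 0.020893, K2/[H⁺] = 10^-1.24 = 0.057544
α₁ = 1/(1 + 0.020893 + 0.057544) = 1/1.0784 = 0.9273; α₂ = α₁·K2/[H⁺] = 0.05336
α₁ + 2α₂ = 1.0340
DIC = CA / (α₁ + 2α₂) = 2.49 / 1.0340 = 2.41 mmol/kg

DIC = 2.41 mmol/kg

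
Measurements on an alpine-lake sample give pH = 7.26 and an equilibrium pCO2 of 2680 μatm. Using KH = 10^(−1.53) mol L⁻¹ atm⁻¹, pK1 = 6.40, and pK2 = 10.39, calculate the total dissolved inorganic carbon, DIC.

DIC = 0.652 mmol/L

[CO2*] = KH · pCO2 = 10^(−1.53) × 2680×10^-6 = 7.909×10^-5 mol/L
α₀ = 1/(1 + K1/[H⁺] + K1K2/[H⁺]²) = 1/(1 + 10^+0.86 + 10^-2.27) = 0.1212
DIC = [CO2*]/α₀ = 7.909×10^-5 / 0.1212 = 0.652 mmol/L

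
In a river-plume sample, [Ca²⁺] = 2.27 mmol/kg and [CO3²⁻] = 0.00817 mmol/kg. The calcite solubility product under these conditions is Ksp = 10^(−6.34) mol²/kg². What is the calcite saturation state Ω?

Ω = 0.0406

Ksp = 10^(−6.34) = 4.571×10^-7
Ω = [Ca²⁺][CO3²⁻]/Ksp = (2.27×10^-3)(0.00817×10^-3) / 4.571×10^-7 = 0.0406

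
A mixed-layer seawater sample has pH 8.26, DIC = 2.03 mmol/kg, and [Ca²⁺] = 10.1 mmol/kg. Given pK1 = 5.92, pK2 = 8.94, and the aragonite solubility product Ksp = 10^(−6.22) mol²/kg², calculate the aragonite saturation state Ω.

Ω = 5.86

α₂ = 1 / (1 + [H⁺]/K2 + [H⁺]²/(K1K2)) = 1 / (1 + 10^+0.68 + 10^-1.66)
   = 1 / (1 + 4.7863 + 0.021878) = 1/5.8082 = 0.1722
[CO3²⁻] = α₂ × DIC = 0.1722 × 2.03 = 0.3495 mmol/kg
Ksp = 10^(−6.22) = 6.026×10^-7
Ω = [Ca²⁺][CO3²⁻]/Ksp = (10.1×10^-3)(3.495×10^-4) / 6.026×10^-7 = 5.86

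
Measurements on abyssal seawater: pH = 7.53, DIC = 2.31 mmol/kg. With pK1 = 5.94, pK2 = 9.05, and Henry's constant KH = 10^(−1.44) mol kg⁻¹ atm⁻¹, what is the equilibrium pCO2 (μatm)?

α₀ = 1 / (1 + K1/[H⁺] + K1K2/[H⁺]²) = 1 / (1 + 10^+1.59 + 10^+0.07)
   = 1 / (1 + 38.905 + 1.1749) = 1/41.079 = 0.02434
[CO2*] = α₀ × DIC = 0.02434 × 2.31 = 0.05623 mmol/kg
pCO2 = [CO2*]/KH = 5.623×10^-5 / 3.631×10^-2 = 1550 μatm

pCO2 = 1550 μatm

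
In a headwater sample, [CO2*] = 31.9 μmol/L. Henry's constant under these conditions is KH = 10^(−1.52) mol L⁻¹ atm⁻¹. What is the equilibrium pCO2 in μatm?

pCO2 = 1060 μatm

KH = 10^(−1.52) = 3.020×10^-2 mol L⁻¹ atm⁻¹
pCO2 = [CO2*]/KH = 31.9×10^-6 / 3.020×10^-2 = 1.06×10^-3 atm = 1060 μatm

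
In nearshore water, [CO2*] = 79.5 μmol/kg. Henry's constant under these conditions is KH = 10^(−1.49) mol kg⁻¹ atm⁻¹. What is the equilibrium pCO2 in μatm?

KH = 10^(−1.49) = 3.236×10^-2 mol kg⁻¹ atm⁻¹
pCO2 = [CO2*]/KH = 79.5×10^-6 / 3.236×10^-2 = 2.46×10^-3 atm = 2460 μatm

pCO2 = 2460 μatm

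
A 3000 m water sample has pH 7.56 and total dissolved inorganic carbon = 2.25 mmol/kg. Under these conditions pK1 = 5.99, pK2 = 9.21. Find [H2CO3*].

α₀ = 1 / (1 + K1/[H⁺] + K1K2/[H⁺]²) = 1 / (1 + 10^+1.57 + 10^-0.08)
   = 1 / (1 + 37.154 + 0.83176) = 1/38.985 = 0.02565
[CO2*] = α₀ × DIC = 0.02565 × 2.25 = 0.0577 mmol/kg

[CO2*] = 0.0577 mmol/kg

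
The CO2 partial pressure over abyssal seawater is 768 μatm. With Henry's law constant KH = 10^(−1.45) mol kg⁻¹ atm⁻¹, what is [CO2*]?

[CO2*] = 27.2 μmol/kg

KH = 10^(−1.45) = 3.548×10^-2 mol kg⁻¹ atm⁻¹
[CO2*] = KH · pCO2 = 3.548×10^-2 × 768×10^-6 atm = 2.72×10^-5 mol/kg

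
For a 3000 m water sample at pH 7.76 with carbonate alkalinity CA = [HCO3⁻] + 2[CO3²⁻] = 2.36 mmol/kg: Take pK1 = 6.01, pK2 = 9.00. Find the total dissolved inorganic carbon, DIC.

CA = [HCO3⁻] + 2[CO3²⁻] = (α₁ + 2α₂)·DIC
At pH 7.76: [H⁺]/K1 = 10^-1.75 = 0.017783, K2/[H⁺] = 10^-1.24 = 0.057544
α₁ = 1/(1 + 0.017783 + 0.057544) = 1/1.0753 = 0.9299; α₂ = α₁·K2/[H⁺] = 0.05351
α₁ + 2α₂ = 1.0370
DIC = CA / (α₁ + 2α₂) = 2.36 / 1.0370 = 2.28 mmol/kg

DIC = 2.28 mmol/kg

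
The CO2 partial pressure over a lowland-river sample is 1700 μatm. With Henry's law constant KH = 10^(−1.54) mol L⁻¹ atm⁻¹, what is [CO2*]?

[CO2*] = 49.0 μmol/L

KH = 10^(−1.54) = 2.884×10^-2 mol L⁻¹ atm⁻¹
[CO2*] = KH · pCO2 = 2.884×10^-2 × 1700×10^-6 atm = 4.90×10^-5 mol/L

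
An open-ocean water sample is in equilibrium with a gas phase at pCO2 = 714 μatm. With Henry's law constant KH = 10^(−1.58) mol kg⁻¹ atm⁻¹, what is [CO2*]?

KH = 10^(−1.58) = 2.630×10^-2 mol kg⁻¹ atm⁻¹
[CO2*] = KH · pCO2 = 2.630×10^-2 × 714×10^-6 atm = 1.88×10^-5 mol/kg

[CO2*] = 18.8 μmol/kg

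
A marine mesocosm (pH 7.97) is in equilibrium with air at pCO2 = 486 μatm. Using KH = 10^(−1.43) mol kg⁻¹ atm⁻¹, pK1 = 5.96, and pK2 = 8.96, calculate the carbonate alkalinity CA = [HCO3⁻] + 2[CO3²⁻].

CA = 2.23 mmol/kg

[CO2*] = KH · pCO2 = 10^(−1.43) × 486×10^-6 = 1.806×10^-5 mol/kg
α₀ = 1/(1 + K1/[H⁺] + K1K2/[H⁺]²) = 1/(1 + 10^+2.01 + 10^+1.02) = 0.008787
DIC = [CO2*]/α₀ = 1.806×10^-5 / 0.008787 = 2.055 mmol/kg
CA = (α₁ + 2α₂)·DIC = (0.8992 + 2×0.09201) × 2.055 = 2.23 mmol/kg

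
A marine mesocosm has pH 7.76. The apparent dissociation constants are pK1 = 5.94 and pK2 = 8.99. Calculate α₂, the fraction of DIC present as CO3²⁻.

α₂ = 0.0548

α₂ = 1 / (1 + [H⁺]/K2 + [H⁺]²/(K1K2)) = 1 / (1 + 10^+1.23 + 10^-0.59)
   = 1 / (1 + 16.982 + 0.25704) = 1/18.239 = 0.05483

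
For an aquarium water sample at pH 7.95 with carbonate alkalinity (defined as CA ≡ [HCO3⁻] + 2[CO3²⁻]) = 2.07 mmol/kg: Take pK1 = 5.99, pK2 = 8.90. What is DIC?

CA = [HCO3⁻] + 2[CO3²⁻] = (α₁ + 2α₂)·DIC
At pH 7.95: [H⁺]/K1 = 10^-1.96 = 0.010965, K2/[H⁺] = 10^-0.95 = 0.11220
α₁ = 1/(1 + 0.010965 + 0.11220) = 1/1.1232 = 0.8903; α₂ = α₁·K2/[H⁺] = 0.09990
α₁ + 2α₂ = 1.0901
DIC = CA / (α₁ + 2α₂) = 2.07 / 1.0901 = 1.90 mmol/kg

DIC = 1.90 mmol/kg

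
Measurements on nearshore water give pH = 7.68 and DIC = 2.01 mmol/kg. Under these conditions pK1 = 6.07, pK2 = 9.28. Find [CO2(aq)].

α₀ = 1 / (1 + K1/[H⁺] + K1K2/[H⁺]²) = 1 / (1 + 10^+1.61 + 10^+0.01)
   = 1 / (1 + 40.738 + 1.0233) = 1/42.761 = 0.02339
[CO2*] = α₀ × DIC = 0.02339 × 2.01 = 0.0470 mmol/kg

[CO2*] = 0.0470 mmol/kg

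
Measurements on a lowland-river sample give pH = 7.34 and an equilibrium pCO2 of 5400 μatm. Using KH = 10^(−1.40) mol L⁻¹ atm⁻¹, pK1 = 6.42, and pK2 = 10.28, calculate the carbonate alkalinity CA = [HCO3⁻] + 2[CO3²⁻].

[CO2*] = KH · pCO2 = 10^(−1.40) × 5400×10^-6 = 2.150×10^-4 mol/L
α₀ = 1/(1 + K1/[H⁺] + K1K2/[H⁺]²) = 1/(1 + 10^+0.92 + 10^-2.02) = 0.1072
DIC = [CO2*]/α₀ = 2.150×10^-4 / 0.1072 = 2.005 mmol/L
CA = (α₁ + 2α₂)·DIC = (0.8918 + 2×0.001024) × 2.005 = 1.79 mmol/L

CA = 1.79 mmol/L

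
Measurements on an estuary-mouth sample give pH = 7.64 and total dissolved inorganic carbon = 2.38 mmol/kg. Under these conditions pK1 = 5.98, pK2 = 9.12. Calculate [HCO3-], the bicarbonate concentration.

[HCO3⁻] = 2.26 mmol/kg

α₁ = 1 / (1 + [H⁺]/K1 + K2/[H⁺]) = 1 / (1 + 10^-1.66 + 10^-1.48)
   = 1 / (1 + 0.021878 + 0.033113) = 1/1.0550 = 0.9479
[HCO3⁻] = α₁ × DIC = 0.9479 × 2.38 = 2.26 mmol/kg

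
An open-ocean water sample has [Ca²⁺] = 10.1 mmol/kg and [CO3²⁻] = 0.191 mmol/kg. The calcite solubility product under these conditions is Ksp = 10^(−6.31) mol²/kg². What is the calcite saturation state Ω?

Ω = 3.94

Ksp = 10^(−6.31) = 4.898×10^-7
Ω = [Ca²⁺][CO3²⁻]/Ksp = (10.1×10^-3)(0.191×10^-3) / 4.898×10^-7 = 3.94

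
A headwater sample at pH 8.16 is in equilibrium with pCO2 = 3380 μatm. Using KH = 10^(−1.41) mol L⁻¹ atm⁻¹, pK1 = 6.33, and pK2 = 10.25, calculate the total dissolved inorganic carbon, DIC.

DIC = 9.09 mmol/L

[CO2*] = KH · pCO2 = 10^(−1.41) × 3380×10^-6 = 1.315×10^-4 mol/L
α₀ = 1/(1 + K1/[H⁺] + K1K2/[H⁺]²) = 1/(1 + 10^+1.83 + 10^-0.26) = 0.01446
DIC = [CO2*]/α₀ = 1.315×10^-4 / 0.01446 = 9.09 mmol/L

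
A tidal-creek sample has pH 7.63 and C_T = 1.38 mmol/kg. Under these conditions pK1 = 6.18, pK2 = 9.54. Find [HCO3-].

[HCO3⁻] = 1.32 mmol/kg

α₁ = 1 / (1 + [H⁺]/K1 + K2/[H⁺]) = 1 / (1 + 10^-1.45 + 10^-1.91)
   = 1 / (1 + 0.035481 + 0.012303) = 1/1.0478 = 0.9544
[HCO3⁻] = α₁ × DIC = 0.9544 × 1.38 = 1.32 mmol/kg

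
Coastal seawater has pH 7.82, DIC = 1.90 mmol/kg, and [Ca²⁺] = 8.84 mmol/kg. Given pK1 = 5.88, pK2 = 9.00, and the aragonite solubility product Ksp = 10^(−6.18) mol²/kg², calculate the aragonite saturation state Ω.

Ω = 1.56

α₂ = 1 / (1 + [H⁺]/K2 + [H⁺]²/(K1K2)) = 1 / (1 + 10^+1.18 + 10^-0.76)
   = 1 / (1 + 15.136 + 0.17378) = 1/16.309 = 0.06131
[CO3²⁻] = α₂ × DIC = 0.06131 × 1.90 = 0.1165 mmol/kg
Ksp = 10^(−6.18) = 6.607×10^-7
Ω = [Ca²⁺][CO3²⁻]/Ksp = (8.84×10^-3)(1.165×10^-4) / 6.607×10^-7 = 1.56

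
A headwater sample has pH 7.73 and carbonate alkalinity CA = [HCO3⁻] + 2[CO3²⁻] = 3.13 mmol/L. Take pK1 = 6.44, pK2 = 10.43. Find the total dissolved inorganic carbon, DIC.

CA = [HCO3⁻] + 2[CO3²⁻] = (α₁ + 2α₂)·DIC
At pH 7.73: [H⁺]/K1 = 10^-1.29 = 0.051286, K2/[H⁺] = 10^-2.70 = 0.0019953
α₁ = 1/(1 + 0.051286 + 0.0019953) = 1/1.0533 = 0.9494; α₂ = α₁·K2/[H⁺] = 0.001894
α₁ + 2α₂ = 0.9532
DIC = CA / (α₁ + 2α₂) = 3.13 / 0.9532 = 3.28 mmol/L

DIC = 3.28 mmol/L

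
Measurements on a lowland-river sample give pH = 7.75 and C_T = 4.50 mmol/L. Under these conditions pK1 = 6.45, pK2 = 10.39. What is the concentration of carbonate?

[CO3²⁻] = 9.80 μmol/L

α₂ = 1 / (1 + [H⁺]/K2 + [H⁺]²/(K1K2)) = 1 / (1 + 10^+2.64 + 10^+1.34)
   = 1 / (1 + 436.52 + 21.878) = 1/459.39 = 0.002177
[CO3²⁻] = α₂ × DIC = 0.002177 × 4.50 = 0.00980 mmol/L = 9.80 μmol/L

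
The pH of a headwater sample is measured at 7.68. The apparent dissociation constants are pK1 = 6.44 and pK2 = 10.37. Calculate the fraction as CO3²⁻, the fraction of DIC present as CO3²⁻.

α₂ = 0.00193

α₂ = 1 / (1 + [H⁺]/K2 + [H⁺]²/(K1K2)) = 1 / (1 + 10^+2.69 + 10^+1.45)
   = 1 / (1 + 489.78 + 28.184) = 1/518.96 = 0.001927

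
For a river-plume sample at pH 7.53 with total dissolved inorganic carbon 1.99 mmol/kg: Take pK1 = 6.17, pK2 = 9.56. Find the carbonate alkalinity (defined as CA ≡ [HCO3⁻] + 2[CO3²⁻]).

CA = [HCO3⁻] + 2[CO3²⁻] = (α₁ + 2α₂)·DIC
At pH 7.53: [H⁺]/K1 = 10^-1.36 = 0.043652, K2/[H⁺] = 10^-2.03 = 0.0093325
α₁ = 1/(1 + 0.043652 + 0.0093325) = 1/1.0530 = 0.9497; α₂ = α₁·K2/[H⁺] = 0.008863
α₁ + 2α₂ = 0.9674
CA = 0.9674 × 1.99 = 1.93 mmol/kg

CA = 1.93 mmol/kg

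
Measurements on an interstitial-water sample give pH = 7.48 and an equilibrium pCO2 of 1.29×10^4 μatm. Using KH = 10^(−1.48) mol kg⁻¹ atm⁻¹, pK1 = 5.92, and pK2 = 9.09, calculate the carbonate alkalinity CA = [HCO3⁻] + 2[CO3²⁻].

CA = 16.3 mmol/kg

[CO2*] = KH · pCO2 = 10^(−1.48) × 1.29×10^4×10^-6 = 4.272×10^-4 mol/kg
α₀ = 1/(1 + K1/[H⁺] + K1K2/[H⁺]²) = 1/(1 + 10^+1.56 + 10^-0.05) = 0.02618
DIC = [CO2*]/α₀ = 4.272×10^-4 / 0.02618 = 16.32 mmol/kg
CA = (α₁ + 2α₂)·DIC = (0.9505 + 2×0.02333) × 16.32 = 16.3 mmol/kg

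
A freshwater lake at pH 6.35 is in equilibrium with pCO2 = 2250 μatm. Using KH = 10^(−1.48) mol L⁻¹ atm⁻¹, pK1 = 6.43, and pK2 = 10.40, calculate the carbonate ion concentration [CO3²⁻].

[CO3²⁻] = 0.00552 μmol/L

[CO2*] = KH · pCO2 = 10^(−1.48) × 2250×10^-6 = 7.450×10^-5 mol/L
α₀ = 1/(1 + K1/[H⁺] + K1K2/[H⁺]²) = 1/(1 + 10^-0.08 + 10^-4.13) = 0.5459
DIC = [CO2*]/α₀ = 7.450×10^-5 / 0.5459 = 0.1365 mmol/L
[CO3²⁻] = α₂·DIC; α₂ = 4.047×10^-5, so [CO3²⁻] = 4.047×10^-5 × 0.1365 = 5.52×10^-6 mmol/L = 0.00552 μmol/L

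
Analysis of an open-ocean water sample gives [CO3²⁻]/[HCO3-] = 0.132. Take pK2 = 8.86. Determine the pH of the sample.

pH = 7.98

From K2 = [H⁺][CO3²⁻]/[HCO3-]:  pH = pK2 + log₁₀([CO3²⁻]/[HCO3-])
log₁₀(0.132) = -0.879
pH = 8.86 + (-0.879) = 7.98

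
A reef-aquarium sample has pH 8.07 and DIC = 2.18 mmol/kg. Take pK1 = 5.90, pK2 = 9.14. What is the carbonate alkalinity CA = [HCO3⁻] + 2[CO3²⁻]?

CA = 2.34 mmol/kg

CA = [HCO3⁻] + 2[CO3²⁻] = (α₁ + 2α₂)·DIC
At pH 8.07: [H⁺]/K1 = 10^-2.17 = 0.0067608, K2/[H⁺] = 10^-1.07 = 0.085114
α₁ = 1/(1 + 0.0067608 + 0.085114) = 1/1.0919 = 0.9159; α₂ = α₁·K2/[H⁺] = 0.07795
α₁ + 2α₂ = 1.0718
CA = 1.0718 × 2.18 = 2.34 mmol/kg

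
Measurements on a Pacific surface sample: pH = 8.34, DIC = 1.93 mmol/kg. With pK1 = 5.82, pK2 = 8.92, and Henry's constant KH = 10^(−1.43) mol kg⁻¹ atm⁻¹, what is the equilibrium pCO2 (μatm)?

pCO2 = 124 μatm

α₀ = 1 / (1 + K1/[H⁺] + K1K2/[H⁺]²) = 1 / (1 + 10^+2.52 + 10^+1.94)
   = 1 / (1 + 331.13 + 87.096) = 1/419.23 = 0.002385
[CO2*] = α₀ × DIC = 0.002385 × 1.93 = 0.004604 mmol/kg = 4.604 μmol/kg
pCO2 = [CO2*]/KH = 4.604×10^-6 / 3.715×10^-2 = 124 μatm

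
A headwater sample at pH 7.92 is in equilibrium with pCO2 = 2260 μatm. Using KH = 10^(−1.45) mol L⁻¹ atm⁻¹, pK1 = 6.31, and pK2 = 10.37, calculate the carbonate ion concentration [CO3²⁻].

[CO2*] = KH · pCO2 = 10^(−1.45) × 2260×10^-6 = 8.019×10^-5 mol/L
α₀ = 1/(1 + K1/[H⁺] + K1K2/[H⁺]²) = 1/(1 + 10^+1.61 + 10^-0.84) = 0.02388
DIC = [CO2*]/α₀ = 8.019×10^-5 / 0.02388 = 3.358 mmol/L
[CO3²⁻] = α₂·DIC; α₂ = 0.003451, so [CO3²⁻] = 0.003451 × 3.358 = 0.0116 mmol/L = 11.6 μmol/L

[CO3²⁻] = 11.6 μmol/L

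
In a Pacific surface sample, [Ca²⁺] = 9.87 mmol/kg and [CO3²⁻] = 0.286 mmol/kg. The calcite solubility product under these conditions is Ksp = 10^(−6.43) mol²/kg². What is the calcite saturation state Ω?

Ksp = 10^(−6.43) = 3.715×10^-7
Ω = [Ca²⁺][CO3²⁻]/Ksp = (9.87×10^-3)(0.286×10^-3) / 3.715×10^-7 = 7.60

Ω = 7.60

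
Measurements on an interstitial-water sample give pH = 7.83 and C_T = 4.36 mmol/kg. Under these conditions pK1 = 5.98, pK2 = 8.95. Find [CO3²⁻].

[CO3²⁻] = 0.303 mmol/kg

α₂ = 1 / (1 + [H⁺]/K2 + [H⁺]²/(K1K2)) = 1 / (1 + 10^+1.12 + 10^-0.73)
   = 1 / (1 + 13.183 + 0.18621) = 1/14.369 = 0.06960
[CO3²⁻] = α₂ × DIC = 0.06960 × 4.36 = 0.303 mmol/kg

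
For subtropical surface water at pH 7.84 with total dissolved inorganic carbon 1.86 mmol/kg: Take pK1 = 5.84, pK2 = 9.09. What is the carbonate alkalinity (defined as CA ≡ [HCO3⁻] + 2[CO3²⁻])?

CA = 1.94 mmol/kg

CA = [HCO3⁻] + 2[CO3²⁻] = (α₁ + 2α₂)·DIC
At pH 7.84: [H⁺]/K1 = 10^-2.00 = 0.010000, K2/[H⁺] = 10^-1.25 = 0.056234
α₁ = 1/(1 + 0.010000 + 0.056234) = 1/1.0662 = 0.9379; α₂ = α₁·K2/[H⁺] = 0.05274
α₁ + 2α₂ = 1.0434
CA = 1.0434 × 1.86 = 1.94 mmol/kg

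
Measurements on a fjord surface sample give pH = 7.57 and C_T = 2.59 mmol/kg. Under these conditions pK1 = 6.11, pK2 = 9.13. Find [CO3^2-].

α₂ = 1 / (1 + [H⁺]/K2 + [H⁺]²/(K1K2)) = 1 / (1 + 10^+1.56 + 10^+0.10)
   = 1 / (1 + 36.308 + 1.2589) = 1/38.567 = 0.02593
[CO3²⁻] = α₂ × DIC = 0.02593 × 2.59 = 0.0672 mmol/kg

[CO3²⁻] = 0.0672 mmol/kg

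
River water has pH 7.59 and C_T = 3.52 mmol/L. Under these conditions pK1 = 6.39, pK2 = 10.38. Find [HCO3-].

[HCO3⁻] = 3.31 mmol/L

α₁ = 1 / (1 + [H⁺]/K1 + K2/[H⁺]) = 1 / (1 + 10^-1.20 + 10^-2.79)
   = 1 / (1 + 0.063096 + 0.0016218) = 1/1.0647 = 0.9392
[HCO3⁻] = α₁ × DIC = 0.9392 × 3.52 = 3.31 mmol/L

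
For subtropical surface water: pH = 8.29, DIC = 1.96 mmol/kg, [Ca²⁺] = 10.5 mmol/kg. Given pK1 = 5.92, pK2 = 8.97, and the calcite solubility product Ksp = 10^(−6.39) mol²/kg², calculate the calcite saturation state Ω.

α₂ = 1 / (1 + [H⁺]/K2 + [H⁺]²/(K1K2)) = 1 / (1 + 10^+0.68 + 10^-1.69)
   = 1 / (1 + 4.7863 + 0.020417) = 1/5.8067 = 0.1722
[CO3²⁻] = α₂ × DIC = 0.1722 × 1.96 = 0.3375 mmol/kg
Ksp = 10^(−6.39) = 4.074×10^-7
Ω = [Ca²⁺][CO3²⁻]/Ksp = (10.5×10^-3)(3.375×10^-4) / 4.074×10^-7 = 8.70

Ω = 8.70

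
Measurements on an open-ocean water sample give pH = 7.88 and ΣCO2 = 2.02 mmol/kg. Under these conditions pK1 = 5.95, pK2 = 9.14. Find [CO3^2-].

[CO3²⁻] = 0.104 mmol/kg

α₂ = 1 / (1 + [H⁺]/K2 + [H⁺]²/(K1K2)) = 1 / (1 + 10^+1.26 + 10^-0.67)
   = 1 / (1 + 18.197 + 0.21380) = 1/19.411 = 0.05152
[CO3²⁻] = α₂ × DIC = 0.05152 × 2.02 = 0.104 mmol/kg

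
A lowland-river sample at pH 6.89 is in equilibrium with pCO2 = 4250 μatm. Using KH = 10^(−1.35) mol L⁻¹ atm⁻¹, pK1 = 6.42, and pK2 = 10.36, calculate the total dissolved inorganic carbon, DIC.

DIC = 0.750 mmol/L

[CO2*] = KH · pCO2 = 10^(−1.35) × 4250×10^-6 = 1.898×10^-4 mol/L
α₀ = 1/(1 + K1/[H⁺] + K1K2/[H⁺]²) = 1/(1 + 10^+0.47 + 10^-3.00) = 0.2530
DIC = [CO2*]/α₀ = 1.898×10^-4 / 0.2530 = 0.750 mmol/L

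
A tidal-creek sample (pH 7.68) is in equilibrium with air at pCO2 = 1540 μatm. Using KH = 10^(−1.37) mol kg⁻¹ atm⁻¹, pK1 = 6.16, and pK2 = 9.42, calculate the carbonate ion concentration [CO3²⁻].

[CO3²⁻] = 0.0396 mmol/kg

[CO2*] = KH · pCO2 = 10^(−1.37) × 1540×10^-6 = 6.569×10^-5 mol/kg
α₀ = 1/(1 + K1/[H⁺] + K1K2/[H⁺]²) = 1/(1 + 10^+1.52 + 10^-0.22) = 0.02881
DIC = [CO2*]/α₀ = 6.569×10^-5 / 0.02881 = 2.281 mmol/kg
[CO3²⁻] = α₂·DIC; α₂ = 0.01736, so [CO3²⁻] = 0.01736 × 2.281 = 0.0396 mmol/kg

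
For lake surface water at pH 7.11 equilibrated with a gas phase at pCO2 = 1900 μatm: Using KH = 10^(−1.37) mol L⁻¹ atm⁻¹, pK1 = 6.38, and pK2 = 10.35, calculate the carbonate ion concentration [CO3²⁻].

[CO3²⁻] = 0.250 μmol/L

[CO2*] = KH · pCO2 = 10^(−1.37) × 1900×10^-6 = 8.105×10^-5 mol/L
α₀ = 1/(1 + K1/[H⁺] + K1K2/[H⁺]²) = 1/(1 + 10^+0.73 + 10^-2.51) = 0.1569
DIC = [CO2*]/α₀ = 8.105×10^-5 / 0.1569 = 0.5166 mmol/L
[CO3²⁻] = α₂·DIC; α₂ = 0.0004849, so [CO3²⁻] = 0.0004849 × 0.5166 = 0.000250 mmol/L = 0.250 μmol/L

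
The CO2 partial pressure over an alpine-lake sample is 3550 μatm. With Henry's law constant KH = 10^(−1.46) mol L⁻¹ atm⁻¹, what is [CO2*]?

[CO2*] = 123 μmol/L

KH = 10^(−1.46) = 3.467×10^-2 mol L⁻¹ atm⁻¹
[CO2*] = KH · pCO2 = 3.467×10^-2 × 3550×10^-6 atm = 1.23×10^-4 mol/L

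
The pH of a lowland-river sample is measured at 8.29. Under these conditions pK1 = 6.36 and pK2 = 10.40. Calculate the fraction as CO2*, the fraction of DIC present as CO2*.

α₀ = 0.0115

α₀ = 1 / (1 + K1/[H⁺] + K1K2/[H⁺]²) = 1 / (1 + 10^+1.93 + 10^-0.18)
   = 1 / (1 + 85.114 + 0.66069) = 1/86.774 = 0.01152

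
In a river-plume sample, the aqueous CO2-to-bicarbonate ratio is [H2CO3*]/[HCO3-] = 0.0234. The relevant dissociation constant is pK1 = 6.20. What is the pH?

pH = 7.83

From K1 = [H⁺][HCO3-]/[H2CO3*]:  pH = pK1 − log₁₀([H2CO3*]/[HCO3-])
log₁₀(0.0234) = -1.631
pH = 6.20 − (-1.631) = 7.83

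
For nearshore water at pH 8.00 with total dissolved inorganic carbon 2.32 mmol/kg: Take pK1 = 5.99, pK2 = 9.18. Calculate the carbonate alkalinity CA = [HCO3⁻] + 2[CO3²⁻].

CA = [HCO3⁻] + 2[CO3²⁻] = (α₁ + 2α₂)·DIC
At pH 8.00: [H⁺]/K1 = 10^-2.01 = 0.0097724, K2/[H⁺] = 10^-1.18 = 0.066069
α₁ = 1/(1 + 0.0097724 + 0.066069) = 1/1.0758 = 0.9295; α₂ = α₁·K2/[H⁺] = 0.06141
α₁ + 2α₂ = 1.0523
CA = 1.0523 × 2.32 = 2.44 mmol/kg

CA = 2.44 mmol/kg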